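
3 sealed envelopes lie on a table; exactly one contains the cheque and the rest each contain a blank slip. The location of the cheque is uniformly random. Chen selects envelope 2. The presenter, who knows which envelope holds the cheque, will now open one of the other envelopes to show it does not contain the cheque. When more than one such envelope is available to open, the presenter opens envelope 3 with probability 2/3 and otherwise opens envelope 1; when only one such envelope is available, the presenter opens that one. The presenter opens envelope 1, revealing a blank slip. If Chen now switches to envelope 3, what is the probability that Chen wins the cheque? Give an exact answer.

3/4

Condition on the true location of the cheque.
If it is in envelope 1 (prior 1/3): the presenter opened envelope 1, so this case is ruled out; weight (1/3)·0 = 0.
If it is in envelope 2 (prior 1/3): envelope 3 is available but not opened, probability 1/3; weight (1/3)·(1/3) = 1/9.
If it is in envelope 3 (prior 1/3): only envelope 1 is available, probability 1; weight (1/3)·1 = 1/3.
The weights sum to 4/9.
So P(the cheque in envelope 3 | the presenter opened envelope 1) = (1/3) / (4/9) = 3/4.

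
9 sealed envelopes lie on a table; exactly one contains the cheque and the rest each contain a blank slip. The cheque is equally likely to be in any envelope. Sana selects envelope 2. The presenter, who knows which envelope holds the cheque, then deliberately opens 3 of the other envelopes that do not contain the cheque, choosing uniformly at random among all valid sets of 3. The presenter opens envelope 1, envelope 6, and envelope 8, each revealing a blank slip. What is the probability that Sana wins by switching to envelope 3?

8/45

Consider each possible location of the cheque in turn.
If it is in any of envelopes 1, 6, and 8 (prior 1/9 each): that envelope was opened and seen not to hold the prize — ruled out; weight (1/9)·0 = 0 each.
If it is in envelope 2 (prior 1/9): the presenter has 56 equally likely choices, so probability 1/56; weight (1/9)·(1/56) = 1/504.
If it is in any of envelopes 3, 4, 5, 7, and 9 (prior 1/9 each): the presenter has 35 equally likely choices, so probability 1/35; weight (1/9)·(1/35) = 1/315 each.
The weights sum to 1/56.
So P(the cheque in envelope 3 | the presenter opened envelope 1, envelope 6, and envelope 8) = (1/315) / (1/56) = 8/45.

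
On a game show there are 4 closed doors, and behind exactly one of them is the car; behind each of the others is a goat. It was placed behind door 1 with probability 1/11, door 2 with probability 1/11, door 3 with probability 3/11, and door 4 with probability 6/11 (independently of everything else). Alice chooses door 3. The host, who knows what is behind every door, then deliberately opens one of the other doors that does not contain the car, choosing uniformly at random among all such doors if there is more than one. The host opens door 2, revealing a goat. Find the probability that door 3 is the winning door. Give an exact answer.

2/9

Apply Bayes' rule, conditioning on where the car actually is.
If it is behind door 1 (prior 1/11): the host has 2 equally likely choices, so probability 1/2; weight (1/11)·(1/2) = 1/22.
If it is behind door 2 (prior 1/11): the host opened door 2, so this case is ruled out; weight (1/11)·0 = 0.
If it is behind door 3 (prior 3/11): the host has 3 equally likely choices, so probability 1/3; weight (3/11)·(1/3) = 1/11.
If it is behind door 4 (prior 6/11): the host has 2 equally likely choices, so probability 1/2; weight (6/11)·(1/2) = 3/11.
The weights sum to 9/22.
So P(the car behind door 3 | the host opened door 2) = (1/11) / (9/22) = 2/9.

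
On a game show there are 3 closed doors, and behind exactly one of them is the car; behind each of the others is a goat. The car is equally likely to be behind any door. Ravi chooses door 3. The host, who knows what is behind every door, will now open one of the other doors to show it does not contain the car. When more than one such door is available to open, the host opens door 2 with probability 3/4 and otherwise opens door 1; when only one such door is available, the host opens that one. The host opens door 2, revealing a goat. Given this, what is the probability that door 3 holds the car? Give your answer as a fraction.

3/7

Apply Bayes' rule, conditioning on where the car actually is.
If it is behind door 1 (prior 1/3): only door 2 is available, probability 1; weight (1/3)·1 = 1/3.
If it is behind door 2 (prior 1/3): the host opened door 2, so this case is ruled out; weight (1/3)·0 = 0.
If it is behind door 3 (prior 1/3): door 2 is available, opened with probability 3/4; weight (1/3)·(3/4) = 1/4.
The weights sum to 7/12.
So P(the car behind door 3 | the host opened door 2) = (1/4) / (7/12) = 3/7.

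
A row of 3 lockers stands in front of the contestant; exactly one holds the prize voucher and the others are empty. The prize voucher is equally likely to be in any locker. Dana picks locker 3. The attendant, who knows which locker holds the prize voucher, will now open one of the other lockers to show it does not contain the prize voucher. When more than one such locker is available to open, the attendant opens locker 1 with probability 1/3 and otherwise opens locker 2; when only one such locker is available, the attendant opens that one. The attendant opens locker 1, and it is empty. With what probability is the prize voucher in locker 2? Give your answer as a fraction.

3/4

Apply Bayes' rule, conditioning on where the prize voucher actually is.
If it is in locker 1 (prior 1/3): the attendant opened locker 1, so this case is ruled out; weight (1/3)·0 = 0.
If it is in locker 2 (prior 1/3): only locker 1 is available, probability 1; weight (1/3)·1 = 1/3.
If it is in locker 3 (prior 1/3): locker 1 is available, opened with probability 1/3; weight (1/3)·(1/3) = 1/9.
The weights sum to 4/9.
So P(the prize voucher in locker 2 | the attendant opened locker 1) = (1/3) / (4/9) = 3/4.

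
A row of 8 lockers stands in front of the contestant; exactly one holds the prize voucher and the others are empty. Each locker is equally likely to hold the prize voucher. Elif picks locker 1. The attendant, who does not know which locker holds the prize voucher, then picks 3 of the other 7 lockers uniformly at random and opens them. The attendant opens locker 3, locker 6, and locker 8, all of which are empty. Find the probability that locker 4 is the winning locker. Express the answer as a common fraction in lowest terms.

1/5

Because the attendant chose which lockers to open without knowing where the prize voucher is, the choice is independent of the prize location. Learning that none of the 3 opened lockers holds the prize voucher simply rules out those 3 locations and leaves the remaining 5 lockers still equally likely by symmetry.
So P(the prize voucher in locker 4) = 1/5.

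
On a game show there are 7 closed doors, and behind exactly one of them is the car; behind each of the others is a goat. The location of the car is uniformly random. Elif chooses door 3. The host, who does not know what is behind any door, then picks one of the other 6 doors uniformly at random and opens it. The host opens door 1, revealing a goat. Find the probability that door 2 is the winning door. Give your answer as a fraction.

1/6

Because the host chose which door to open without knowing where the car is, the choice is independent of the prize location. Learning that door 1 does not hold the car simply rules out that one location and leaves the remaining 6 doors still equally likely by symmetry.
So P(the car behind door 2) = 1/6.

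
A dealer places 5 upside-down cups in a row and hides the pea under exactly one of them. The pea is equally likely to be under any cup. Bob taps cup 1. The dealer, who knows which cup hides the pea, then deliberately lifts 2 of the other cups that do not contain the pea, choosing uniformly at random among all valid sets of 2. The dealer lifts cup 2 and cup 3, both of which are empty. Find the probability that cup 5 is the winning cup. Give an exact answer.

2/5

Apply Bayes' rule, conditioning on where the pea actually is.
If it is under cup 1 (prior 1/5): the dealer has 6 equally likely choices, so probability 1/6; weight (1/5)·(1/6) = 1/30.
If it is under either of cups 2 and 3 (prior 1/5 each): that cup was opened and seen not to hold the prize — ruled out; weight (1/5)·0 = 0 each.
If it is under either of cups 4 and 5 (prior 1/5 each): the dealer has 3 equally likely choices, so probability 1/3; weight (1/5)·(1/3) = 1/15 each.
The weights sum to 1/6.
So P(the pea under cup 5 | the dealer opened cup 2 and cup 3) = (1/15) / (1/6) = 2/5.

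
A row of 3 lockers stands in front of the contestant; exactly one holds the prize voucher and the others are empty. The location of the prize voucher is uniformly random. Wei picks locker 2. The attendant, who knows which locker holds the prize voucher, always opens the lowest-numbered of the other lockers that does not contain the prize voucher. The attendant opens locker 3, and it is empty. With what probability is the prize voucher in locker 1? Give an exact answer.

1

Condition on the true location of the prize voucher.
If it is in locker 1 (prior 1/3): locker 3 is the lowest-numbered option available, probability 1; weight (1/3)·1 = 1/3.
If it is in locker 2 (prior 1/3): the attendant would have opened locker 1 instead, probability 0; weight (1/3)·0 = 0.
If it is in locker 3 (prior 1/3): the attendant opened locker 3, so this case is ruled out; weight (1/3)·0 = 0.
The weights sum to 1/3.
So P(the prize voucher in locker 1 | the attendant opened locker 3) = (1/3) / (1/3) = 1.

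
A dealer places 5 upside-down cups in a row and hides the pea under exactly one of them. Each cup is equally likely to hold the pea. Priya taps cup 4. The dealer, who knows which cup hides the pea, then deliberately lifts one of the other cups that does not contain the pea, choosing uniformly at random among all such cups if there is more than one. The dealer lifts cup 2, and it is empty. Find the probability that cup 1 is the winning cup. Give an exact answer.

4/15

Condition on the true location of the pea.
If it is under any of cups 1, 3, and 5 (prior 1/5 each): the dealer has 3 equally likely choices, so probability 1/3; weight (1/5)·(1/3) = 1/15 each.
If it is under cup 2 (prior 1/5): the dealer opened cup 2, so this case is ruled out; weight (1/5)·0 = 0.
If it is under cup 4 (prior 1/5): the dealer has 4 equally likely choices, so probability 1/4; weight (1/5)·(1/4) = 1/20.
The weights sum to 1/4.
So P(the pea under cup 1 | the dealer opened cup 2) = (1/15) / (1/4) = 4/15.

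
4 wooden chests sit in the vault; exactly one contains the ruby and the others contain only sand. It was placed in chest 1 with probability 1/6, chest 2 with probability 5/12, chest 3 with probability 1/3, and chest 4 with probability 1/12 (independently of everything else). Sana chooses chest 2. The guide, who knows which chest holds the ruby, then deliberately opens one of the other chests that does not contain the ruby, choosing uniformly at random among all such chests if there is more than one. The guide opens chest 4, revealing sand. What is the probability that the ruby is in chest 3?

Consider each possible location of the ruby in turn.
If it is in chest 1 (prior 1/6): the guide has 2 equally likely choices, so probability 1/2; weight (1/6)·(1/2) = 1/12.
If it is in chest 2 (prior 5/12): the guide has 3 equally likely choices, so probability 1/3; weight (5/12)·(1/3) = 5/36.
If it is in chest 3 (prior 1/3): the guide has 2 equally likely choices, so probability 1/2; weight (1/3)·(1/2) = 1/6.
If it is in chest 4 (prior 1/12): the guide opened chest 4, so this case is ruled out; weight (1/12)·0 = 0.
The weights sum to 7/18.
So P(the ruby in chest 3 | the guide opened chest 4) = (1/6) / (7/18) = 3/7.

3/7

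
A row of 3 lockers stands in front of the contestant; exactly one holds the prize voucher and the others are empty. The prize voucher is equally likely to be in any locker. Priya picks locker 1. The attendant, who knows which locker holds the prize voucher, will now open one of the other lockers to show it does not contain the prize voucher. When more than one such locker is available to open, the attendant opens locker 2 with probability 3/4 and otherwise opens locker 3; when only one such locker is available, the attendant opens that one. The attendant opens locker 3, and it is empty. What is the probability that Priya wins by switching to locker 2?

Condition on the true location of the prize voucher.
If it is in locker 1 (prior 1/3): locker 2 is available but not opened, probability 1/4; weight (1/3)·(1/4) = 1/12.
If it is in locker 2 (prior 1/3): only locker 3 is available, probability 1; weight (1/3)·1 = 1/3.
If it is in locker 3 (prior 1/3): the attendant opened locker 3, so this case is ruled out; weight (1/3)·0 = 0.
The weights sum to 5/12.
So P(the prize voucher in locker 2 | the attendant opened locker 3) = (1/3) / (5/12) = 4/5.

4/5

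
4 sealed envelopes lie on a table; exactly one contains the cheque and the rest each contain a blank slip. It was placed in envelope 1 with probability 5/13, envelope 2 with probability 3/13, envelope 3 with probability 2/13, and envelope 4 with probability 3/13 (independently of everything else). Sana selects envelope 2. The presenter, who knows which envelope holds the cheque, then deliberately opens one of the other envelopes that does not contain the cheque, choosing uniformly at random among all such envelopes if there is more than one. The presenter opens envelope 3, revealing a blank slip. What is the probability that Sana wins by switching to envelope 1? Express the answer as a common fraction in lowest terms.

1/2

Apply Bayes' rule, conditioning on where the cheque actually is.
If it is in envelope 1 (prior 5/13): the presenter has 2 equally likely choices, so probability 1/2; weight (5/13)·(1/2) = 5/26.
If it is in envelope 2 (prior 3/13): the presenter has 3 equally likely choices, so probability 1/3; weight (3/13)·(1/3) = 1/13.
If it is in envelope 3 (prior 2/13): the presenter opened envelope 3, so this case is ruled out; weight (2/13)·0 = 0.
If it is in envelope 4 (prior 3/13): the presenter has 2 equally likely choices, so probability 1/2; weight (3/13)·(1/2) = 3/26.
The weights sum to 5/13.
So P(the cheque in envelope 1 | the presenter opened envelope 3) = (5/26) / (5/13) = 1/2.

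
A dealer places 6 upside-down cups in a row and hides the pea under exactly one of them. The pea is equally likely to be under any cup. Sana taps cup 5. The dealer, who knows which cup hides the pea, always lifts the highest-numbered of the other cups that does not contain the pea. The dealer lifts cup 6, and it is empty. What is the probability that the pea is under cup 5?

Apply Bayes' rule, conditioning on where the pea actually is.
If it is under any of cups 1, 2, 3, 4, and 5 (prior 1/6 each): cup 6 is the highest-numbered option available, probability 1; weight (1/6)·1 = 1/6 each.
If it is under cup 6 (prior 1/6): the dealer opened cup 6, so this case is ruled out; weight (1/6)·0 = 0.
The weights sum to 5/6.
So P(the pea under cup 5 | the dealer opened cup 6) = (1/6) / (5/6) = 1/5.

1/5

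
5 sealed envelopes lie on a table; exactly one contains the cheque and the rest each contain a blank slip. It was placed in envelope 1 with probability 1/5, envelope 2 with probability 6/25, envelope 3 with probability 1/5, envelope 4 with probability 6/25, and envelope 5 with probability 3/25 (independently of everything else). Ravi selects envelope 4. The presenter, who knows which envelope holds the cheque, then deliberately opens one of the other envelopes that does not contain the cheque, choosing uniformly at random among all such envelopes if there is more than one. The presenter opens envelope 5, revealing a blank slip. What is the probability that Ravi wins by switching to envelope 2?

Apply Bayes' rule, conditioning on where the cheque actually is.
If it is in either of envelopes 1 and 3 (prior 1/5 each): the presenter has 3 equally likely choices, so probability 1/3; weight (1/5)·(1/3) = 1/15 each.
If it is in envelope 2 (prior 6/25): the presenter has 3 equally likely choices, so probability 1/3; weight (6/25)·(1/3) = 2/25.
If it is in envelope 4 (prior 6/25): the presenter has 4 equally likely choices, so probability 1/4; weight (6/25)·(1/4) = 3/50.
If it is in envelope 5 (prior 3/25): the presenter opened envelope 5, so this case is ruled out; weight (3/25)·0 = 0.
The weights sum to 41/150.
So P(the cheque in envelope 2 | the presenter opened envelope 5) = (2/25) / (41/150) = 12/41.

12/41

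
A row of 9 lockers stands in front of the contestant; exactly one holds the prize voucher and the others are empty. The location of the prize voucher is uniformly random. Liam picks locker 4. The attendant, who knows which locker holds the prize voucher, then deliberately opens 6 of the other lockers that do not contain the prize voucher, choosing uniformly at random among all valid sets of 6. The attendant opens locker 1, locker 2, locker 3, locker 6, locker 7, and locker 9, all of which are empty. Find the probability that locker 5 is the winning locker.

Consider each possible location of the prize voucher in turn.
If it is in any of lockers 1, 2, 3, 6, 7, and 9 (prior 1/9 each): that locker was opened and seen not to hold the prize — ruled out; weight (1/9)·0 = 0 each.
If it is in locker 4 (prior 1/9): the attendant has 28 equally likely choices, so probability 1/28; weight (1/9)·(1/28) = 1/252.
If it is in either of lockers 5 and 8 (prior 1/9 each): the attendant has 7 equally likely choices, so probability 1/7; weight (1/9)·(1/7) = 1/63 each.
The weights sum to 1/28.
So P(the prize voucher in locker 5 | the attendant opened locker 1, locker 2, locker 3, locker 6, locker 7, and locker 9) = (1/63) / (1/28) = 4/9.

4/9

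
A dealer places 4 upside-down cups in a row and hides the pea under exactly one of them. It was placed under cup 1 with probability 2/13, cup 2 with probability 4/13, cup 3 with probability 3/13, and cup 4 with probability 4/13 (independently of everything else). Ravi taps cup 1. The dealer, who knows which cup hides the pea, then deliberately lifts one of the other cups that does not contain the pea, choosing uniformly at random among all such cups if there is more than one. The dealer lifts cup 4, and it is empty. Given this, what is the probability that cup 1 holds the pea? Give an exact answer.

4/25

Condition on the true location of the pea.
If it is under cup 1 (prior 2/13): the dealer has 3 equally likely choices, so probability 1/3; weight (2/13)·(1/3) = 2/39.
If it is under cup 2 (prior 4/13): the dealer has 2 equally likely choices, so probability 1/2; weight (4/13)·(1/2) = 2/13.
If it is under cup 3 (prior 3/13): the dealer has 2 equally likely choices, so probability 1/2; weight (3/13)·(1/2) = 3/26.
If it is under cup 4 (prior 4/13): the dealer opened cup 4, so this case is ruled out; weight (4/13)·0 = 0.
The weights sum to 25/78.
So P(the pea under cup 1 | the dealer opened cup 4) = (2/39) / (25/78) = 4/25.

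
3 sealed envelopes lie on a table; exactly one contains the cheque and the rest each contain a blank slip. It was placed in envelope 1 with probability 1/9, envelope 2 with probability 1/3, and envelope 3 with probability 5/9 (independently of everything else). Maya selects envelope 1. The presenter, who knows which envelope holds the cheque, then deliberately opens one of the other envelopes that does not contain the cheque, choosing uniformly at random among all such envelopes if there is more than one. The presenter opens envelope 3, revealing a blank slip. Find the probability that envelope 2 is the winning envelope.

Condition on the true location of the cheque.
If it is in envelope 1 (prior 1/9): the presenter has 2 equally likely choices, so probability 1/2; weight (1/9)·(1/2) = 1/18.
If it is in envelope 2 (prior 1/3): the presenter has no choice, probability 1; weight (1/3)·1 = 1/3.
If it is in envelope 3 (prior 5/9): the presenter opened envelope 3, so this case is ruled out; weight (5/9)·0 = 0.
The weights sum to 7/18.
So P(the cheque in envelope 2 | the presenter opened envelope 3) = (1/3) / (7/18) = 6/7.

6/7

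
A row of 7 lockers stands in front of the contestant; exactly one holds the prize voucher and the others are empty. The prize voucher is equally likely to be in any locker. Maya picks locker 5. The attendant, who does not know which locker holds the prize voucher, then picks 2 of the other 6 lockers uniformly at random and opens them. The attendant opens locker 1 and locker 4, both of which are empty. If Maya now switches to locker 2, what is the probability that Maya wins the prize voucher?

1/5

Condition on the true location of the prize voucher.
If it is in either of lockers 1 and 4 (prior 1/7 each): that locker was opened and seen not to hold the prize — ruled out; weight (1/7)·0 = 0 each.
If it is in any of lockers 2, 3, 5, 6, and 7 (prior 1/7 each): the attendant picks exactly this set with probability 1/15 regardless, and none is the prize; weight (1/7)·(1/15) = 1/105 each.
The weights sum to 1/21.
So P(the prize voucher in locker 2 | the attendant opened locker 1 and locker 4) = (1/105) / (1/21) = 1/5.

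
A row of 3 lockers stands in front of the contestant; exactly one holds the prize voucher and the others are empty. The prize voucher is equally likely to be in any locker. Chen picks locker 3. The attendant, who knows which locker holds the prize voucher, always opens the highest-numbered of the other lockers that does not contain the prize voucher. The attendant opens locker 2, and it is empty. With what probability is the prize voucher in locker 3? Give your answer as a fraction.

1/2

Apply Bayes' rule, conditioning on where the prize voucher actually is.
If it is in either of lockers 1 and 3 (prior 1/3 each): locker 2 is the highest-numbered option available, probability 1; weight (1/3)·1 = 1/3 each.
If it is in locker 2 (prior 1/3): the attendant opened locker 2, so this case is ruled out; weight (1/3)·0 = 0.
The weights sum to 2/3.
So P(the prize voucher in locker 3 | the attendant opened locker 2) = (1/3) / (2/3) = 1/2.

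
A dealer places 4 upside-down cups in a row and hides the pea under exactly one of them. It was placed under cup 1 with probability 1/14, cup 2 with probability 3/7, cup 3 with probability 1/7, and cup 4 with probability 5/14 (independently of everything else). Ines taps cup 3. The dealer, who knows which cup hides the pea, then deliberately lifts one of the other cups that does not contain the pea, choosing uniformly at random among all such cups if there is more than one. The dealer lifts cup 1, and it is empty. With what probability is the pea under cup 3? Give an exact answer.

4/37

Apply Bayes' rule, conditioning on where the pea actually is.
If it is under cup 1 (prior 1/14): the dealer opened cup 1, so this case is ruled out; weight (1/14)·0 = 0.
If it is under cup 2 (prior 3/7): the dealer has 2 equally likely choices, so probability 1/2; weight (3/7)·(1/2) = 3/14.
If it is under cup 3 (prior 1/7): the dealer has 3 equally likely choices, so probability 1/3; weight (1/7)·(1/3) = 1/21.
If it is under cup 4 (prior 5/14): the dealer has 2 equally likely choices, so probability 1/2; weight (5/14)·(1/2) = 5/28.
The weights sum to 37/84.
So P(the pea under cup 3 | the dealer opened cup 1) = (1/21) / (37/84) = 4/37.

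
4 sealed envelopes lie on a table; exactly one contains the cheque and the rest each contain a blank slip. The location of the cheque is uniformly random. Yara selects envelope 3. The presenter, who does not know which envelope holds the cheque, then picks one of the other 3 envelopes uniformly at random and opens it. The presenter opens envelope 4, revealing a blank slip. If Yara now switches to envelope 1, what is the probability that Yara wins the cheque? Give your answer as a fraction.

Consider each possible location of the cheque in turn.
If it is in any of envelopes 1, 2, and 3 (prior 1/4 each): the presenter picks envelope 4 with probability 1/3 regardless, and it is not the prize; weight (1/4)·(1/3) = 1/12 each.
If it is in envelope 4 (prior 1/4): the presenter opened envelope 4, so this case is ruled out; weight (1/4)·0 = 0.
The weights sum to 1/4.
So P(the cheque in envelope 1 | the presenter opened envelope 4) = (1/12) / (1/4) = 1/3.

1/3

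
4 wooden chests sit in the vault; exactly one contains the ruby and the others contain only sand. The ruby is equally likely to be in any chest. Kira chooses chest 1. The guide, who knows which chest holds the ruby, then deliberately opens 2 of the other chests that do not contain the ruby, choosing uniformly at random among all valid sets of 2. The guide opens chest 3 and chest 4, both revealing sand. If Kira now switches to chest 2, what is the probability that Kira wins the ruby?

Consider each possible location of the ruby in turn.
If it is in chest 1 (prior 1/4): the guide has 3 equally likely choices, so probability 1/3; weight (1/4)·(1/3) = 1/12.
If it is in chest 2 (prior 1/4): the guide has no choice, probability 1; weight (1/4)·1 = 1/4.
If it is in either of chests 3 and 4 (prior 1/4 each): that chest was opened and seen not to hold the prize — ruled out; weight (1/4)·0 = 0 each.
The weights sum to 1/3.
So P(the ruby in chest 2 | the guide opened chest 3 and chest 4) = (1/4) / (1/3) = 3/4.

3/4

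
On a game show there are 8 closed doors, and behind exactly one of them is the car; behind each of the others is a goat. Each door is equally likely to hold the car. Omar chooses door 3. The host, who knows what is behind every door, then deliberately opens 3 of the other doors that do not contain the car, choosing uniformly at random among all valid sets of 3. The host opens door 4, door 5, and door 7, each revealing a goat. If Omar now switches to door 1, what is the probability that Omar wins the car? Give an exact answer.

7/32

Apply Bayes' rule, conditioning on where the car actually is.
If it is behind any of doors 1, 2, 6, and 8 (prior 1/8 each): the host has 20 equally likely choices, so probability 1/20; weight (1/8)·(1/20) = 1/160 each.
If it is behind door 3 (prior 1/8): the host has 35 equally likely choices, so probability 1/35; weight (1/8)·(1/35) = 1/280.
If it is behind any of doors 4, 5, and 7 (prior 1/8 each): that door was opened and seen not to hold the prize — ruled out; weight (1/8)·0 = 0 each.
The weights sum to 1/35.
So P(the car behind door 1 | the host opened door 4, door 5, and door 7) = (1/160) / (1/35) = 7/32.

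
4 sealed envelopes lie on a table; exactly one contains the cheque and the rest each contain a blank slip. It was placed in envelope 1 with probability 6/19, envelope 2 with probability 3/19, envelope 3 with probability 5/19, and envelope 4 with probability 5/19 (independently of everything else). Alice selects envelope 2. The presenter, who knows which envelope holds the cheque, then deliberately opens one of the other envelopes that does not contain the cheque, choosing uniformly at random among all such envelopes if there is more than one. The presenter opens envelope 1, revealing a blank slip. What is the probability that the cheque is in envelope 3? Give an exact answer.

Apply Bayes' rule, conditioning on where the cheque actually is.
If it is in envelope 1 (prior 6/19): the presenter opened envelope 1, so this case is ruled out; weight (6/19)·0 = 0.
If it is in envelope 2 (prior 3/19): the presenter has 3 equally likely choices, so probability 1/3; weight (3/19)·(1/3) = 1/19.
If it is in either of envelopes 3 and 4 (prior 5/19 each): the presenter has 2 equally likely choices, so probability 1/2; weight (5/19)·(1/2) = 5/38 each.
The weights sum to 6/19.
So P(the cheque in envelope 3 | the presenter opened envelope 1) = (5/38) / (6/19) = 5/12.

5/12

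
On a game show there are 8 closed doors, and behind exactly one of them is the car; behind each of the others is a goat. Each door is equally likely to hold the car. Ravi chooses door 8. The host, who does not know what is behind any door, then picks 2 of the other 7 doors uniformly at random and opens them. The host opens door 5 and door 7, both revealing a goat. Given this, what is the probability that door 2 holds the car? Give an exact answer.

1/6

Condition on the true location of the car.
If it is behind any of doors 1, 2, 3, 4, 6, and 8 (prior 1/8 each): the host picks exactly this set with probability 1/21 regardless, and none is the prize; weight (1/8)·(1/21) = 1/168 each.
If it is behind either of doors 5 and 7 (prior 1/8 each): that door was opened and seen not to hold the prize — ruled out; weight (1/8)·0 = 0 each.
The weights sum to 1/28.
So P(the car behind door 2 | the host opened door 5 and door 7) = (1/168) / (1/28) = 1/6.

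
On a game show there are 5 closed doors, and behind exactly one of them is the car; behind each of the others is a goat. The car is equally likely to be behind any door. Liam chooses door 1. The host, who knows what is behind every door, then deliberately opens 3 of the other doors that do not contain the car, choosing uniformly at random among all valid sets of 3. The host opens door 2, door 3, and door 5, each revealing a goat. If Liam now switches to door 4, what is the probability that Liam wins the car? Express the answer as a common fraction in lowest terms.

4/5

Apply Bayes' rule, conditioning on where the car actually is.
If it is behind door 1 (prior 1/5): the host has 4 equally likely choices, so probability 1/4; weight (1/5)·(1/4) = 1/20.
If it is behind any of doors 2, 3, and 5 (prior 1/5 each): that door was opened and seen not to hold the prize — ruled out; weight (1/5)·0 = 0 each.
If it is behind door 4 (prior 1/5): the host has no choice, probability 1; weight (1/5)·1 = 1/5.
The weights sum to 1/4.
So P(the car behind door 4 | the host opened door 2, door 3, and door 5) = (1/5) / (1/4) = 4/5.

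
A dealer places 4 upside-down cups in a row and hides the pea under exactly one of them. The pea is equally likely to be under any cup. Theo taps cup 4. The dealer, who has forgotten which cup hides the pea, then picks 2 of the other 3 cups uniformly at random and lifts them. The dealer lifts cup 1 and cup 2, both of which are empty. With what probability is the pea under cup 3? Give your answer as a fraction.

1/2

Because the dealer chose which cups to lift without knowing where the pea is, the choice is independent of the prize location. Learning that none of the 2 opened cups holds the pea simply rules out those 2 locations and leaves the remaining 2 cups still equally likely by symmetry.
So P(the pea under cup 3) = 1/2.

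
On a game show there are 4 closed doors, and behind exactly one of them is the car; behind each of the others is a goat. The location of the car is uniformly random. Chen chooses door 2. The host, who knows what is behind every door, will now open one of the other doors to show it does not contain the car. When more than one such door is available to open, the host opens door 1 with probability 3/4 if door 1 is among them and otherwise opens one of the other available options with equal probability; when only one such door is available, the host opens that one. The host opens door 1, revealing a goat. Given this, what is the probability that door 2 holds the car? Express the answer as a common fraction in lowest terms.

1/3

Condition on the true location of the car.
If it is behind door 1 (prior 1/4): the host opened door 1, so this case is ruled out; weight (1/4)·0 = 0.
If it is behind any of doors 2, 3, and 4 (prior 1/4 each): door 1 is available, opened with probability 3/4; weight (1/4)·(3/4) = 3/16 each.
The weights sum to 9/16.
So P(the car behind door 2 | the host opened door 1) = (3/16) / (9/16) = 1/3.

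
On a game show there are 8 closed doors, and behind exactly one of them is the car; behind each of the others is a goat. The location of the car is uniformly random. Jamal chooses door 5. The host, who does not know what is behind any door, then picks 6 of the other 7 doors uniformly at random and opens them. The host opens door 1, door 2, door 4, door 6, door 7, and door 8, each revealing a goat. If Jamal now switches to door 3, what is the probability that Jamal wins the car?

Apply Bayes' rule, conditioning on where the car actually is.
If it is behind any of doors 1, 2, 4, 6, 7, and 8 (prior 1/8 each): that door was opened and seen not to hold the prize — ruled out; weight (1/8)·0 = 0 each.
If it is behind either of doors 3 and 5 (prior 1/8 each): the host picks exactly this set with probability 1/7 regardless, and none is the prize; weight (1/8)·(1/7) = 1/56 each.
The weights sum to 1/28.
So P(the car behind door 3 | the host opened door 1, door 2, door 4, door 6, door 7, and door 8) = (1/56) / (1/28) = 1/2.

1/2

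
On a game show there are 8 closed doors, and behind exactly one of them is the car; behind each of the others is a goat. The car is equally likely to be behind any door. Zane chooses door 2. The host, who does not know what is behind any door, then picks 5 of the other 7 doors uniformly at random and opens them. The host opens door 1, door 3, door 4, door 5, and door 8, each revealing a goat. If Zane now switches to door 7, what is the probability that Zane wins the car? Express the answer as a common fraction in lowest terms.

1/3

Because the host chose which doors to open without knowing where the car is, the choice is independent of the prize location. Learning that none of the 5 opened doors holds the car simply rules out those 5 locations and leaves the remaining 3 doors still equally likely by symmetry.
So P(the car behind door 7) = 1/3.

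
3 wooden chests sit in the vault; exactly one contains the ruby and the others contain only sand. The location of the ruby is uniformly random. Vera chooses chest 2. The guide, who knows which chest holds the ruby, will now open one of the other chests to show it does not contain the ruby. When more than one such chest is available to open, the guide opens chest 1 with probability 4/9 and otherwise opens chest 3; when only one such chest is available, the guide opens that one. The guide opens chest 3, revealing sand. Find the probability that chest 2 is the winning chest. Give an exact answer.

5/14

Consider each possible location of the ruby in turn.
If it is in chest 1 (prior 1/3): only chest 3 is available, probability 1; weight (1/3)·1 = 1/3.
If it is in chest 2 (prior 1/3): chest 1 is available but not opened, probability 5/9; weight (1/3)·(5/9) = 5/27.
If it is in chest 3 (prior 1/3): the guide opened chest 3, so this case is ruled out; weight (1/3)·0 = 0.
The weights sum to 14/27.
So P(the ruby in chest 2 | the guide opened chest 3) = (5/27) / (14/27) = 5/14.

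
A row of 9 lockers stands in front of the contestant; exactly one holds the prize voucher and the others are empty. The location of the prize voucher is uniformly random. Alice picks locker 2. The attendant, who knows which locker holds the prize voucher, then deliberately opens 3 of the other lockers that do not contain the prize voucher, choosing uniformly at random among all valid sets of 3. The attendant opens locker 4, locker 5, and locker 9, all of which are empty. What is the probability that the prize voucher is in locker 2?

Apply Bayes' rule, conditioning on where the prize voucher actually is.
If it is in any of lockers 1, 3, 6, 7, and 8 (prior 1/9 each): the attendant has 35 equally likely choices, so probability 1/35; weight (1/9)·(1/35) = 1/315 each.
If it is in locker 2 (prior 1/9): the attendant has 56 equally likely choices, so probability 1/56; weight (1/9)·(1/56) = 1/504.
If it is in any of lockers 4, 5, and 9 (prior 1/9 each): that locker was opened and seen not to hold the prize — ruled out; weight (1/9)·0 = 0 each.
The weights sum to 1/56.
So P(the prize voucher in locker 2 | the attendant opened locker 4, locker 5, and locker 9) = (1/504) / (1/56) = 1/9.

1/9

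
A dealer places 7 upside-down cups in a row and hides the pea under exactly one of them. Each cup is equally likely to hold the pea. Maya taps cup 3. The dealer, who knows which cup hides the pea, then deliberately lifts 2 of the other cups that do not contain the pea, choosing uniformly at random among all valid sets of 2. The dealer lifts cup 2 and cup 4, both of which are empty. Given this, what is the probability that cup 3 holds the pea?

1/7

Consider each possible location of the pea in turn.
If it is under any of cups 1, 5, 6, and 7 (prior 1/7 each): the dealer has 10 equally likely choices, so probability 1/10; weight (1/7)·(1/10) = 1/70 each.
If it is under either of cups 2 and 4 (prior 1/7 each): that cup was opened and seen not to hold the prize — ruled out; weight (1/7)·0 = 0 each.
If it is under cup 3 (prior 1/7): the dealer has 15 equally likely choices, so probability 1/15; weight (1/7)·(1/15) = 1/105.
The weights sum to 1/15.
So P(the pea under cup 3 | the dealer opened cup 2 and cup 4) = (1/105) / (1/15) = 1/7.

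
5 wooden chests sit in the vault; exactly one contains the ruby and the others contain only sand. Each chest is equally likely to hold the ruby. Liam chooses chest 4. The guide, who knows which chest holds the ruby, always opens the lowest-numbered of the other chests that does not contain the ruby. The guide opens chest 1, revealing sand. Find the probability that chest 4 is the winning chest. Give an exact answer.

Apply Bayes' rule, conditioning on where the ruby actually is.
If it is in chest 1 (prior 1/5): the guide opened chest 1, so this case is ruled out; weight (1/5)·0 = 0.
If it is in any of chests 2, 3, 4, and 5 (prior 1/5 each): chest 1 is the lowest-numbered option available, probability 1; weight (1/5)·1 = 1/5 each.
The weights sum to 4/5.
So P(the ruby in chest 4 | the guide opened chest 1) = (1/5) / (4/5) = 1/4.

1/4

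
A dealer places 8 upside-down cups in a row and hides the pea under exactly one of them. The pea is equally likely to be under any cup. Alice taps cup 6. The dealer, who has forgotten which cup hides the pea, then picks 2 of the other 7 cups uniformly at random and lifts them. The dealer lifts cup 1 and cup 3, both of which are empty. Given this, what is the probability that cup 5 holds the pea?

1/6

Condition on the true location of the pea.
If it is under either of cups 1 and 3 (prior 1/8 each): that cup was opened and seen not to hold the prize — ruled out; weight (1/8)·0 = 0 each.
If it is under any of cups 2, 4, 5, 6, 7, and 8 (prior 1/8 each): the dealer picks exactly this set with probability 1/21 regardless, and none is the prize; weight (1/8)·(1/21) = 1/168 each.
The weights sum to 1/28.
So P(the pea under cup 5 | the dealer opened cup 1 and cup 3) = (1/168) / (1/28) = 1/6.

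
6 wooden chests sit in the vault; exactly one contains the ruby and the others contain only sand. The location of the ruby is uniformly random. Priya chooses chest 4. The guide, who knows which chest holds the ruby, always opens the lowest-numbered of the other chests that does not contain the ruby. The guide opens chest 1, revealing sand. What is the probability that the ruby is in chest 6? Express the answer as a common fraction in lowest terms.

Condition on the true location of the ruby.
If it is in chest 1 (prior 1/6): the guide opened chest 1, so this case is ruled out; weight (1/6)·0 = 0.
If it is in any of chests 2, 3, 4, 5, and 6 (prior 1/6 each): chest 1 is the lowest-numbered option available, probability 1; weight (1/6)·1 = 1/6 each.
The weights sum to 5/6.
So P(the ruby in chest 6 | the guide opened chest 1) = (1/6) / (5/6) = 1/5.

1/5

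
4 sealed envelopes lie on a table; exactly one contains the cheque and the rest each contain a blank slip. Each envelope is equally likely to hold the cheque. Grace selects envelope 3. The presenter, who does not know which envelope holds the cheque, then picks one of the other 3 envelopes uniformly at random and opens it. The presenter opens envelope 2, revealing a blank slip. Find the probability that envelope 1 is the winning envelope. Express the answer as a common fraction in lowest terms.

1/3

Condition on the true location of the cheque.
If it is in any of envelopes 1, 3, and 4 (prior 1/4 each): the presenter picks envelope 2 with probability 1/3 regardless, and it is not the prize; weight (1/4)·(1/3) = 1/12 each.
If it is in envelope 2 (prior 1/4): the presenter opened envelope 2, so this case is ruled out; weight (1/4)·0 = 0.
The weights sum to 1/4.
So P(the cheque in envelope 1 | the presenter opened envelope 2) = (1/12) / (1/4) = 1/3.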